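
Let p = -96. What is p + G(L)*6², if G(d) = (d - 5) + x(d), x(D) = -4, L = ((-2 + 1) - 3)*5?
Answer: -1140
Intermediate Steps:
L = -20 (L = (-1 - 3)*5 = -4*5 = -20)
G(d) = -9 + d (G(d) = (d - 5) - 4 = (-5 + d) - 4 = -9 + d)
p + G(L)*6² = -96 + (-9 - 20)*6² = -96 - 29*36 = -96 - 1044 = -1140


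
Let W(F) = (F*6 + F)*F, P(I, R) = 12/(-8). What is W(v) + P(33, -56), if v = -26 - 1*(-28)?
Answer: 53/2 ≈ 26.500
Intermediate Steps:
P(I, R) = -3/2 (P(I, R) = 12*(-⅛) = -3/2)
v = 2 (v = -26 + 28 = 2)
W(F) = 7*F² (W(F) = (6*F + F)*F = (7*F)*F = 7*F²)
W(v) + P(33, -56) = 7*2² - 3/2 = 7*4 - 3/2 = 28 - 3/2 = 53/2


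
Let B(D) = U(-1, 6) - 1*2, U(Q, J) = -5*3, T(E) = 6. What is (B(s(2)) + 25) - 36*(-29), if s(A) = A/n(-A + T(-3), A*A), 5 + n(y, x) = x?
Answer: 1052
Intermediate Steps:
U(Q, J) = -15
n(y, x) = -5 + x
s(A) = A/(-5 + A**2) (s(A) = A/(-5 + A*A) = A/(-5 + A**2))
B(D) = -17 (B(D) = -15 - 1*2 = -15 - 2 = -17)
(B(s(2)) + 25) - 36*(-29) = (-17 + 25) - 36*(-29) = 8 + 1044 = 1052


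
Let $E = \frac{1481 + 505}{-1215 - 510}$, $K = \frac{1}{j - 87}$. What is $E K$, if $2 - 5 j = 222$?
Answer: $\frac{662}{75325} \approx 0.0087886$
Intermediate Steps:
$j = -44$ ($j = \frac{2}{5} - \frac{222}{5} = -44$)
$K = - \frac{1}{131}$ ($K = \frac{1}{-44 - 87} = \frac{1}{-131} = - \frac{1}{131} \approx -0.0076336$)
$E = - \frac{662}{575}$ ($E = \frac{1986}{-1725} = 1986 \left(- \frac{1}{1725}\right) = - \frac{662}{575} \approx -1.1513$)
$E K = \left(- \frac{662}{575}\right) \left(- \frac{1}{131}\right) = \frac{662}{75325}$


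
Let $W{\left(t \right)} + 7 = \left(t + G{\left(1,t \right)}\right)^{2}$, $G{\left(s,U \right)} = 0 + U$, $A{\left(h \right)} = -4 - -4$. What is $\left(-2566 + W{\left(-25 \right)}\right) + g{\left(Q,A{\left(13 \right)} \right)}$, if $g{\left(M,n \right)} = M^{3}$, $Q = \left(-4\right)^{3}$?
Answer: $-262217$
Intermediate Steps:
$Q = -64$
$A{\left(h \right)} = 0$ ($A{\left(h \right)} = -4 + 4 = 0$)
$G{\left(s,U \right)} = U$
$W{\left(t \right)} = -7 + 4 t^{2}$ ($W{\left(t \right)} = -7 + \left(t + t\right)^{2} = -7 + \left(2 t\right)^{2} = -7 + 4 t^{2}$)
$\left(-2566 + W{\left(-25 \right)}\right) + g{\left(Q,A{\left(13 \right)} \right)} = \left(-2566 - \left(7 - 4 \left(-25\right)^{2}\right)\right) + \left(-64\right)^{3} = \left(-2566 + \left(-7 + 4 \cdot 625\right)\right) - 262144 = \left(-2566 + \left(-7 + 2500\right)\right) - 262144 = \left(-2566 + 2493\right) - 262144 = -73 - 262144 = -262217$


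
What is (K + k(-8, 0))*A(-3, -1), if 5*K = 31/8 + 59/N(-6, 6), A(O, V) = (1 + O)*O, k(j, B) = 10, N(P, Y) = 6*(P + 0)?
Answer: 3761/60 ≈ 62.683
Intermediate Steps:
N(P, Y) = 6*P
A(O, V) = O*(1 + O)
K = 161/360 (K = (31/8 + 59/((6*(-6))))/5 = (31*(1/8) + 59/(-36))/5 = (31/8 + 59*(-1/36))/5 = (31/8 - 59/36)/5 = (1/5)*(161/72) = 161/360 ≈ 0.44722)
(K + k(-8, 0))*A(-3, -1) = (161/360 + 10)*(-3*(1 - 3)) = 3761*(-3*(-2))/360 = (3761/360)*6 = 3761/60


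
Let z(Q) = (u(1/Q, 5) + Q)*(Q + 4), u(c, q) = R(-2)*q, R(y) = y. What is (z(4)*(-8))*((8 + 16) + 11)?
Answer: 13440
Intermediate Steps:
u(c, q) = -2*q
z(Q) = (-10 + Q)*(4 + Q) (z(Q) = (-2*5 + Q)*(Q + 4) = (-10 + Q)*(4 + Q))
(z(4)*(-8))*((8 + 16) + 11) = ((-40 + 4² - 6*4)*(-8))*((8 + 16) + 11) = ((-40 + 16 - 24)*(-8))*(24 + 11) = -48*(-8)*35 = 384*35 = 13440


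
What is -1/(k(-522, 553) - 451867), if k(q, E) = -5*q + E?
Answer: 1/448704 ≈ 2.2286e-6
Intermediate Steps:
k(q, E) = E - 5*q
-1/(k(-522, 553) - 451867) = -1/((553 - 5*(-522)) - 451867) = -1/((553 + 2610) - 451867) = -1/(3163 - 451867) = -1/(-448704) = -1*(-1/448704) = 1/448704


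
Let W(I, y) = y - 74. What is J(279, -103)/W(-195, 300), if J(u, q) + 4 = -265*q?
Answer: 27291/226 ≈ 120.76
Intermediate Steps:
W(I, y) = -74 + y
J(u, q) = -4 - 265*q
J(279, -103)/W(-195, 300) = (-4 - 265*(-103))/(-74 + 300) = (-4 + 27295)/226 = 27291*(1/226) = 27291/226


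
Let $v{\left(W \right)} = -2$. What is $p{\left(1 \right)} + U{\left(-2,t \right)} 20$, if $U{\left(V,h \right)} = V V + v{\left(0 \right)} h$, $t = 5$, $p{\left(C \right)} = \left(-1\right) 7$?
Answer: $-127$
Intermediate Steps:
$p{\left(C \right)} = -7$
$U{\left(V,h \right)} = V^{2} - 2 h$ ($U{\left(V,h \right)} = V V - 2 h = V^{2} - 2 h$)
$p{\left(1 \right)} + U{\left(-2,t \right)} 20 = -7 + \left(\left(-2\right)^{2} - 10\right) 20 = -7 + \left(4 - 10\right) 20 = -7 - 120 = -127$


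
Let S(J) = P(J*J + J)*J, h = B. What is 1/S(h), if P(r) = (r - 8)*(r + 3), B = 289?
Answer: 1/2029848440514 ≈ 4.9265e-13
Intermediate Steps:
h = 289
P(r) = (-8 + r)*(3 + r)
S(J) = J*(-24 + (J + J**2)**2 - 5*J - 5*J**2) (S(J) = (-24 + (J*J + J)**2 - 5*(J*J + J))*J = (-24 + (J**2 + J)**2 - 5*(J**2 + J))*J = (-24 + (J + J**2)**2 - 5*(J + J**2))*J = (-24 + (J + J**2)**2 + (-5*J - 5*J**2))*J = (-24 + (J + J**2)**2 - 5*J - 5*J**2)*J = J*(-24 + (J + J**2)**2 - 5*J - 5*J**2))
1/S(h) = 1/(-1*289*(24 - 1*289**2*(1 + 289)**2 + 5*289*(1 + 289))) = 1/(-1*289*(24 - 1*83521*290**2 + 5*289*290)) = 1/(-1*289*(24 - 1*83521*84100 + 419050)) = 1/(-1*289*(24 - 7024116100 + 419050)) = 1/(-1*289*(-7023697026)) = 1/2029848440514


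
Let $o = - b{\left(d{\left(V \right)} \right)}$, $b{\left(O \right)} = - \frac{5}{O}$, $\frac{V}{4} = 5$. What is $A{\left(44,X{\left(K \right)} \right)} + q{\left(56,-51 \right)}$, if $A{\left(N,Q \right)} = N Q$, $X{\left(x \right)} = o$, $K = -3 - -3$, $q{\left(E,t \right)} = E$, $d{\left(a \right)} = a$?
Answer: $67$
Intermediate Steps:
$V = 20$ ($V = 4 \cdot 5 = 20$)
$K = 0$ ($K = -3 + 3 = 0$)
$o = \frac{1}{4}$ ($o = - \frac{-5}{20} = \left(-1\right) \left(- \frac{1}{4}\right) = \frac{1}{4} \approx 0.25$)
$X{\left(x \right)} = \frac{1}{4}$
$A{\left(44,X{\left(K \right)} \right)} + q{\left(56,-51 \right)} = 44 \cdot \frac{1}{4} + 56 = 11 + 56 = 67$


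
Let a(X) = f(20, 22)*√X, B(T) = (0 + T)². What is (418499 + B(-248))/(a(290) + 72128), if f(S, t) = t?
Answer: 4327707048/650288503 - 5280033*√290/2601154012 ≈ 6.6205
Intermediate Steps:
B(T) = T²
a(X) = 22*√X
(418499 + B(-248))/(a(290) + 72128) = (418499 + (-248)²)/(22*√290 + 72128) = (418499 + 61504)/(72128 + 22*√290) = 480003/(72128 + 22*√290)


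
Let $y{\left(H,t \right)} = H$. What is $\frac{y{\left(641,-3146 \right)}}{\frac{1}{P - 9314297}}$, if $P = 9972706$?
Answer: $422040169$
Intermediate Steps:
$\frac{y{\left(641,-3146 \right)}}{\frac{1}{P - 9314297}} = \frac{641}{\frac{1}{9972706 - 9314297}} = \frac{641}{\frac{1}{658409}} = 641 \frac{1}{\frac{1}{658409}} = 641 \cdot 658409 = 422040169$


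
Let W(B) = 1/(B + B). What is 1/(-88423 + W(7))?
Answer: -14/1237921 ≈ -1.1309e-5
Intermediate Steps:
W(B) = 1/(2*B)
1/(-88423 + W(7)) = 1/(-88423 + (½)/7) = 1/(-88423 + (½)*(⅐)) = 1/(-88423 + 1/14) = 1/(-1237921/14) = -14/1237921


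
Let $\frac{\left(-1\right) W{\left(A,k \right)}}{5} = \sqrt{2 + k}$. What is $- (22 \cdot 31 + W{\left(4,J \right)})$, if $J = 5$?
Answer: $-682 + 5 \sqrt{7} \approx -668.77$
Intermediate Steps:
$W{\left(A,k \right)} = - 5 \sqrt{2 + k}$
$- (22 \cdot 31 + W{\left(4,J \right)}) = - (22 \cdot 31 - 5 \sqrt{2 + 5}) = - (682 - 5 \sqrt{7}) = -682 + 5 \sqrt{7}$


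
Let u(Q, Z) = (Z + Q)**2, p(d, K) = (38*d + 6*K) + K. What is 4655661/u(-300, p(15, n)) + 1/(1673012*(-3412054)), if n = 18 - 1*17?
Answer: 26576409176562837599/438000382697214392 ≈ 60.677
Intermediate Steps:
n = 1 (n = 18 - 17 = 1)
p(d, K) = 7*K + 38*d (p(d, K) = (6*K + 38*d) + K = 7*K + 38*d)
u(Q, Z) = (Q + Z)**2
4655661/u(-300, p(15, n)) + 1/(1673012*(-3412054)) = 4655661/((-300 + (7*1 + 38*15))**2) + 1/(1673012*(-3412054)) = 4655661/((-300 + (7 + 570))**2) + (1/1673012)*(-1/3412054) = 4655661/((-300 + 577)**2) - 1/5708407286648 = 4655661/(277**2) - 1/5708407286648 = 4655661/76729 - 1/5708407286648 = 26576409176562837599/438000382697214392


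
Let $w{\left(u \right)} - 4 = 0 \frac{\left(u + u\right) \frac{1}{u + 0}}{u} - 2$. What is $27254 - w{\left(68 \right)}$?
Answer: $27252$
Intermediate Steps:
$w{\left(u \right)} = 2$ ($w{\left(u \right)} = 4 - \left(2 + 0 \frac{\left(u + u\right) \frac{1}{u + 0}}{u}\right) = 4 - \left(2 + 0 \frac{2 u \frac{1}{u}}{u}\right) = 4 - \left(2 + 0 \frac{2}{u}\right) = 4 + \left(0 - 2\right) = 4 - 2 = 2$)
$27254 - w{\left(68 \right)} = 27254 - 2 = 27252$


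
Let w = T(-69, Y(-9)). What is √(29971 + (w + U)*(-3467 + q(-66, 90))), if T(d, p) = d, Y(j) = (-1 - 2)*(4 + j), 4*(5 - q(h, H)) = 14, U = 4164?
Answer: I*√56645006/2 ≈ 3763.1*I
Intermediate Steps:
q(h, H) = 3/2 (q(h, H) = 5 - ¼*14 = 5 - 7/2 = 3/2)
Y(j) = -12 - 3*j (Y(j) = -3*(4 + j) = -12 - 3*j)
w = -69
√(29971 + (w + U)*(-3467 + q(-66, 90))) = √(29971 + (-69 + 4164)*(-3467 + 3/2)) = √(29971 + 4095*(-6931/2)) = √(29971 - 28382445/2) = √(-28322503/2) = I*√56645006/2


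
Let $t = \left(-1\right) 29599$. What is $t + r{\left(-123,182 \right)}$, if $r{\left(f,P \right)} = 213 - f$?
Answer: $-29263$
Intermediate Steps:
$t = -29599$
$t + r{\left(-123,182 \right)} = -29599 + \left(213 - -123\right) = -29599 + \left(213 + 123\right) = -29599 + 336 = -29263$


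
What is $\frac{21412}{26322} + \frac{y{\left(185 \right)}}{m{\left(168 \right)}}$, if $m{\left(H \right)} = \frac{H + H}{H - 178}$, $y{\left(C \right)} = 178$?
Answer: $- \frac{1652447}{368508} \approx -4.4842$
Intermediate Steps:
$m{\left(H \right)} = \frac{2 H}{-178 + H}$
$\frac{21412}{26322} + \frac{y{\left(185 \right)}}{m{\left(168 \right)}} = \frac{21412}{26322} + \frac{178}{2 \cdot 168 \frac{1}{-178 + 168}} = 21412 \cdot \frac{1}{26322} + \frac{178}{2 \cdot 168 \frac{1}{-10}} = \frac{10706}{13161} + \frac{178}{2 \cdot 168 \left(- \frac{1}{10}\right)} = \frac{10706}{13161} + \frac{178}{- \frac{168}{5}} = \frac{10706}{13161} + 178 \left(- \frac{5}{168}\right) = \frac{10706}{13161} - \frac{445}{84} = - \frac{1652447}{368508}$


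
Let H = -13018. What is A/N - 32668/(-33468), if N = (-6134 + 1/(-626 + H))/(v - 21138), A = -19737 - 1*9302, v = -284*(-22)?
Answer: -49360758019867481/700253448999 ≈ -70490.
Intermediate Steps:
v = 6248
A = -29039 (A = -19737 - 9302 = -29039)
N = 83692297/203159160 (N = (-6134 + 1/(-626 - 13018))/(6248 - 21138) = (-6134 + 1/(-13644))/(-14890) = (-6134 - 1/13644)*(-1/14890) = -83692297/13644*(-1/14890) = 83692297/203159160 ≈ 0.41195)
A/N - 32668/(-33468) = -29039/83692297/203159160 - 32668/(-33468) = -29039*203159160/83692297 - 32668*(-1/33468) = -5899538847240/83692297 + 8167/8367 = -49360758019867481/700253448999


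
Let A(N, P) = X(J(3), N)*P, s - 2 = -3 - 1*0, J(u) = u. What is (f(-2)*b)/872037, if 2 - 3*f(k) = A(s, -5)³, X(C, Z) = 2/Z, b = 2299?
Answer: -2294402/2616111 ≈ -0.87703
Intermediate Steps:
s = -1 (s = 2 + (-3 - 1*0) = 2 + (-3 + 0) = 2 - 3 = -1)
A(N, P) = 2*P/N (A(N, P) = (2/N)*P = 2*P/N)
f(k) = -998/3 (f(k) = ⅔ - (2*(-5)/(-1))³/3 = ⅔ - (2*(-5)*(-1))³/3 = ⅔ - ⅓*10³ = ⅔ - ⅓*1000 = ⅔ - 1000/3 = -998/3)
(f(-2)*b)/872037 = -998/3*2299/872037 = -2294402/3*1/872037 = -2294402/2616111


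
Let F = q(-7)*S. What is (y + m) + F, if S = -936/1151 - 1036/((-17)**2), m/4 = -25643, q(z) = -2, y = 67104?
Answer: -11795114172/332639 ≈ -35459.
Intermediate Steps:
m = -102572 (m = 4*(-25643) = -102572)
S = -1462940/332639 (S = -936*1/1151 - 1036/289 = -936/1151 - 1036*1/289 = -936/1151 - 1036/289 = -1462940/332639 ≈ -4.3980)
F = 2925880/332639 (F = -2*(-1462940/332639) = 2925880/332639 ≈ 8.7960)
(y + m) + F = (67104 - 102572) + 2925880/332639 = -35468 + 2925880/332639 = -11795114172/332639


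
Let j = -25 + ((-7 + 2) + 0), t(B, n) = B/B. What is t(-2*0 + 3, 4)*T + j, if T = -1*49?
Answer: -79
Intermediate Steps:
t(B, n) = 1
T = -49
j = -30 (j = -25 + (-5 + 0) = -25 - 5 = -30)
t(-2*0 + 3, 4)*T + j = 1*(-49) - 30 = -49 - 30 = -79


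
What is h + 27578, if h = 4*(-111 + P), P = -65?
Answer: 26874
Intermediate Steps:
h = -704 (h = 4*(-111 - 65) = 4*(-176) = -704)
h + 27578 = -704 + 27578 = 26874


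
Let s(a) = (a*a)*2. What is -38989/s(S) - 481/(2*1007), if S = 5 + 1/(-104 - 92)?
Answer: -1508747044089/1930300174 ≈ -781.61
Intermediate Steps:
S = 979/196 (S = 5 + 1/(-196) = 5 - 1/196 = 979/196 ≈ 4.9949)
s(a) = 2*a² (s(a) = a²*2 = 2*a²)
-38989/s(S) - 481/(2*1007) = -38989/(2*(979/196)²) - 481/(2*1007) = -38989/(2*(958441/38416)) - 481/2014 = -38989/958441/19208 - 481*1/2014 = -38989*19208/958441 - 481/2014 = -748900712/958441 - 481/2014 = -1508747044089/1930300174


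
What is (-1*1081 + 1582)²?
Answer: 251001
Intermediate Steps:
(-1*1081 + 1582)² = (-1081 + 1582)² = 501² = 251001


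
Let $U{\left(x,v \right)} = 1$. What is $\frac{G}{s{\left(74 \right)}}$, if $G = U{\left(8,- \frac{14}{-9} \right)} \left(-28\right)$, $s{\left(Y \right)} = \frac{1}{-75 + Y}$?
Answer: $28$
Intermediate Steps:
$G = -28$ ($G = 1 \left(-28\right) = -28$)
$\frac{G}{s{\left(74 \right)}} = - \frac{28}{\frac{1}{-75 + 74}} = - \frac{28}{\frac{1}{-1}} = - \frac{28}{-1} = \left(-28\right) \left(-1\right) = 28$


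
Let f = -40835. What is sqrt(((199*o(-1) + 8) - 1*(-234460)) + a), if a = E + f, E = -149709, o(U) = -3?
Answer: sqrt(43327) ≈ 208.15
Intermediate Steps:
a = -190544 (a = -149709 - 40835 = -190544)
sqrt(((199*o(-1) + 8) - 1*(-234460)) + a) = sqrt(((199*(-3) + 8) - 1*(-234460)) - 190544) = sqrt(((-597 + 8) + 234460) - 190544) = sqrt((-589 + 234460) - 190544) = sqrt(233871 - 190544) = sqrt(43327)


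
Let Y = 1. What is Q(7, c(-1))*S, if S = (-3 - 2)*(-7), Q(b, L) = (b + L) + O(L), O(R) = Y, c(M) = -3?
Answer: 175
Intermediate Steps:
O(R) = 1
Q(b, L) = 1 + L + b (Q(b, L) = (b + L) + 1 = (L + b) + 1 = 1 + L + b)
S = 35 (S = -5*(-7) = 35)
Q(7, c(-1))*S = (1 - 3 + 7)*35 = 5*35 = 175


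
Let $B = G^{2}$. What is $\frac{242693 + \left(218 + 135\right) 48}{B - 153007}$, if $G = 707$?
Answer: $\frac{259637}{346842} \approx 0.74857$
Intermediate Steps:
$B = 499849$ ($B = 707^{2} = 499849$)
$\frac{242693 + \left(218 + 135\right) 48}{B - 153007} = \frac{242693 + \left(218 + 135\right) 48}{499849 - 153007} = \frac{242693 + 353 \cdot 48}{346842} = \left(242693 + 16944\right) \frac{1}{346842} = 259637 \cdot \frac{1}{346842} = \frac{259637}{346842}$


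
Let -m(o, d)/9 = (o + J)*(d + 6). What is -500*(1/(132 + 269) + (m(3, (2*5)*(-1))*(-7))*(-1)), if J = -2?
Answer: -50526500/401 ≈ -1.2600e+5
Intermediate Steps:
m(o, d) = -9*(-2 + o)*(6 + d) (m(o, d) = -9*(o - 2)*(d + 6) = -9*(-2 + o)*(6 + d))
-500*(1/(132 + 269) + (m(3, (2*5)*(-1))*(-7))*(-1)) = -500*(1/(132 + 269) + ((108 - 54*3 + 18*((2*5)*(-1)) - 9*(2*5)*(-1)*3)*(-7))*(-1)) = -500*(1/401 + ((108 - 162 + 18*(10*(-1)) - 9*10*(-1)*3)*(-7))*(-1)) = -500*(1/401 + ((108 - 162 + 18*(-10) - 9*(-10)*3)*(-7))*(-1)) = -500*(1/401 + ((108 - 162 - 180 + 270)*(-7))*(-1)) = -500*(1/401 + (36*(-7))*(-1)) = -500*(1/401 - 252*(-1)) = -500*(1/401 + 252) = -500*101053/401 = -50526500/401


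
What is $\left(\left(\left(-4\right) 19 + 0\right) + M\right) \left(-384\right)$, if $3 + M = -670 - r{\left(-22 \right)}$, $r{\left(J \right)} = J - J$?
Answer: $287616$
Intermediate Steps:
$r{\left(J \right)} = 0$
$M = -673$ ($M = -3 - 670 = -673$)
$\left(\left(\left(-4\right) 19 + 0\right) + M\right) \left(-384\right) = \left(\left(\left(-4\right) 19 + 0\right) - 673\right) \left(-384\right) = \left(\left(-76 + 0\right) - 673\right) \left(-384\right) = \left(-76 - 673\right) \left(-384\right) = \left(-749\right) \left(-384\right) = 287616$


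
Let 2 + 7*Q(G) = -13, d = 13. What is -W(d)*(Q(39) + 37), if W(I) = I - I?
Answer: 0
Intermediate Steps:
W(I) = 0
Q(G) = -15/7 (Q(G) = -2/7 + (1/7)*(-13) = -2/7 - 13/7 = -15/7)
-W(d)*(Q(39) + 37) = -0*(-15/7 + 37) = -0*244/7 = -1*0 = 0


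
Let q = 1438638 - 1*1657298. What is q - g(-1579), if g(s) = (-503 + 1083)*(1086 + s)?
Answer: 67280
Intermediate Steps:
q = -218660 (q = 1438638 - 1657298 = -218660)
g(s) = 629880 + 580*s (g(s) = 580*(1086 + s) = 629880 + 580*s)
q - g(-1579) = -218660 - (629880 + 580*(-1579)) = -218660 - (629880 - 915820) = -218660 - 1*(-285940) = -218660 + 285940 = 67280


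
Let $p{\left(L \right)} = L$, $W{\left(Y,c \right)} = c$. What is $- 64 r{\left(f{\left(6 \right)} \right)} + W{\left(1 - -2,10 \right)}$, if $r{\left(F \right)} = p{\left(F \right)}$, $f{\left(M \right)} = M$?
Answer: $-374$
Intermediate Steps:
$r{\left(F \right)} = F$
$- 64 r{\left(f{\left(6 \right)} \right)} + W{\left(1 - -2,10 \right)} = \left(-64\right) 6 + 10 = -384 + 10 = -374$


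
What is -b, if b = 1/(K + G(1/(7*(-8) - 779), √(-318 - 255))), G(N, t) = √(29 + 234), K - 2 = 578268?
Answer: -578270/334396192637 + √263/334396192637 ≈ -1.7292e-6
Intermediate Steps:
K = 578270 (K = 2 + 578268 = 578270)
G(N, t) = √263
b = 1/(578270 + √263) ≈ 1.7292e-6
-b = -(578270/334396192637 - √263/334396192637) = -578270/334396192637 + √263/334396192637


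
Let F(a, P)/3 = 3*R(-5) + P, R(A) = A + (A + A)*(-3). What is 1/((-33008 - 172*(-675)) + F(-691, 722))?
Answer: 1/85483 ≈ 1.1698e-5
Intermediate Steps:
R(A) = -5*A (R(A) = A + (2*A)*(-3) = A - 6*A = -5*A)
F(a, P) = 225 + 3*P (F(a, P) = 3*(3*(-5*(-5)) + P) = 3*(3*25 + P) = 3*(75 + P) = 225 + 3*P)
1/((-33008 - 172*(-675)) + F(-691, 722)) = 1/((-33008 - 172*(-675)) + (225 + 3*722)) = 1/((-33008 + 116100) + (225 + 2166)) = 1/(83092 + 2391) = 1/85483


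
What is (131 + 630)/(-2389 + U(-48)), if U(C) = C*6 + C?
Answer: -761/2725 ≈ -0.27927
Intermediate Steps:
U(C) = 7*C (U(C) = 6*C + C = 7*C)
(131 + 630)/(-2389 + U(-48)) = (131 + 630)/(-2389 + 7*(-48)) = 761/(-2389 - 336) = 761/(-2725) = 761*(-1/2725) = -761/2725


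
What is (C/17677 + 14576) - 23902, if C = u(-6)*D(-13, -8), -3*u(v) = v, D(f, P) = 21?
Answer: -164855660/17677 ≈ -9326.0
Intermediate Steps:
u(v) = -v/3
C = 42 (C = -1/3*(-6)*21 = 2*21 = 42)
(C/17677 + 14576) - 23902 = (42/17677 + 14576) - 23902 = 257659994/17677 - 23902 = -164855660/17677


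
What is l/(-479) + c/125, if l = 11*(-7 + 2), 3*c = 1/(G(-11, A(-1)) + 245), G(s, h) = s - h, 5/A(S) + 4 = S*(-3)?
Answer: 4929854/42930375 ≈ 0.11483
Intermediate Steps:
A(S) = 5/(-4 - 3*S) (A(S) = 5/(-4 + S*(-3)) = 5/(-4 - 3*S))
c = 1/717 (c = 1/(3*((-11 - (-5)/(4 + 3*(-1))) + 245)) = 1/(3*((-11 - (-5)/(4 - 3)) + 245)) = 1/(3*((-11 - (-5)/1) + 245)) = 1/(3*((-11 - (-5)) + 245)) = 1/(3*((-11 - 1*(-5)) + 245)) = 1/(3*((-11 + 5) + 245)) = 1/(3*(-6 + 245)) = (1/3)/239 = (1/3)*(1/239) = 1/717 ≈ 0.0013947)
l = -55 (l = 11*(-5) = -55)
l/(-479) + c/125 = -55/(-479) + (1/717)/125 = -55*(-1/479) + (1/717)*(1/125) = 55/479 + 1/89625 = 4929854/42930375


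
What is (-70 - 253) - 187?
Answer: -510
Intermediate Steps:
(-70 - 253) - 187 = -323 - 187 = -510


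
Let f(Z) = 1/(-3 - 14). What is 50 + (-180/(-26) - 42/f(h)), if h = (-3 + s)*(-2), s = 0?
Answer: 10022/13 ≈ 770.92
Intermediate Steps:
h = 6 (h = (-3 + 0)*(-2) = -3*(-2) = 6)
f(Z) = -1/17 (f(Z) = 1/(-17) = -1/17)
50 + (-180/(-26) - 42/f(h)) = 50 + (-180/(-26) - 42/(-1/17)) = 50 + (-180*(-1/26) - 42*(-17)) = 50 + (90/13 + 714) = 50 + 9372/13 = 10022/13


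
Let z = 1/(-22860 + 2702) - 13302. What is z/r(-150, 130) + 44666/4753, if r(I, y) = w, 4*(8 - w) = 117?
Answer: 2587221193992/4071966395 ≈ 635.37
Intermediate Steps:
w = -85/4 (w = 8 - ¼*117 = 8 - 117/4 = -85/4 ≈ -21.250)
r(I, y) = -85/4
z = -268141717/20158 (z = 1/(-20158) - 13302 = -1/20158 - 13302 = -268141717/20158 ≈ -13302.)
z/r(-150, 130) + 44666/4753 = -268141717/(20158*(-85/4)) + 44666/4753 = -268141717/20158*(-4/85) + 44666*(1/4753) = 536283434/856715 + 44666/4753 = 2587221193992/4071966395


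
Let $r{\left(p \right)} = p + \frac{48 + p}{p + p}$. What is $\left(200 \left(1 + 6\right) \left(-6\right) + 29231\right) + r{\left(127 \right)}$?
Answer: $\frac{5323507}{254} \approx 20959.0$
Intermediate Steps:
$r{\left(p \right)} = p + \frac{48 + p}{2 p}$
$\left(200 \left(1 + 6\right) \left(-6\right) + 29231\right) + r{\left(127 \right)} = \left(200 \left(1 + 6\right) \left(-6\right) + 29231\right) + \left(\frac{1}{2} + 127 + \frac{24}{127}\right) = \left(200 \cdot 7 \left(-6\right) + 29231\right) + \left(\frac{1}{2} + 127 + 24 \cdot \frac{1}{127}\right) = \left(200 \left(-42\right) + 29231\right) + \left(\frac{1}{2} + 127 + \frac{24}{127}\right) = \left(-8400 + 29231\right) + \frac{32433}{254} = 20831 + \frac{32433}{254} = \frac{5323507}{254}$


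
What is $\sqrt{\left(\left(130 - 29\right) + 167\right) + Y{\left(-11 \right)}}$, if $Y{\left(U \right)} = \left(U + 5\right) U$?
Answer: $\sqrt{334} \approx 18.276$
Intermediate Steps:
$Y{\left(U \right)} = U \left(5 + U\right)$ ($Y{\left(U \right)} = \left(5 + U\right) U = U \left(5 + U\right)$)
$\sqrt{\left(\left(130 - 29\right) + 167\right) + Y{\left(-11 \right)}} = \sqrt{\left(\left(130 - 29\right) + 167\right) - 11 \left(5 - 11\right)} = \sqrt{\left(101 + 167\right) - -66} = \sqrt{268 + 66} = \sqrt{334}$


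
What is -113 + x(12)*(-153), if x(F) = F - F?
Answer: -113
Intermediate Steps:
x(F) = 0
-113 + x(12)*(-153) = -113 + 0*(-153) = -113 + 0 = -113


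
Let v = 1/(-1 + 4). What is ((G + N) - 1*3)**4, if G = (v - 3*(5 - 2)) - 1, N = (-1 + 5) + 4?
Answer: 38416/81 ≈ 474.27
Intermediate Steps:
v = 1/3 ≈ 0.33333
N = 8 (N = 4 + 4 = 8)
G = -29/3 (G = (1/3 - 3*(5 - 2)) - 1 = (1/3 - 3*3) - 1 = (1/3 - 9) - 1 = -26/3 - 1 = -29/3 ≈ -9.6667)
((G + N) - 1*3)**4 = ((-29/3 + 8) - 1*3)**4 = (-5/3 - 3)**4 = (-14/3)**4 = 38416/81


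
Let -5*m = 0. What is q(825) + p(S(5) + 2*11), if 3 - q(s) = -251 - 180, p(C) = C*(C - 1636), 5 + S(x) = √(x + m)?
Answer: -27084 - 1602*√5 ≈ -30666.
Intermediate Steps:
m = 0 (m = -⅕*0 = 0)
S(x) = -5 + √x (S(x) = -5 + √(x + 0) = -5 + √x)
p(C) = C*(-1636 + C)
q(s) = 434 (q(s) = 3 - (-251 - 180) = 3 - 1*(-431) = 3 + 431 = 434)
q(825) + p(S(5) + 2*11) = 434 + ((-5 + √5) + 2*11)*(-1636 + ((-5 + √5) + 2*11)) = 434 + ((-5 + √5) + 22)*(-1636 + ((-5 + √5) + 22)) = 434 + (17 + √5)*(-1636 + (17 + √5)) = 434 + (17 + √5)*(-1619 + √5) = 434 + (-1619 + √5)*(17 + √5)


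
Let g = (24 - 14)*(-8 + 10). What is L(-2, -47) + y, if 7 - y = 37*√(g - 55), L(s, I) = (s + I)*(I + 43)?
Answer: 203 - 37*I*√35 ≈ 203.0 - 218.9*I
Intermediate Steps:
g = 20 (g = 10*2 = 20)
L(s, I) = (43 + I)*(I + s) (L(s, I) = (I + s)*(43 + I) = (43 + I)*(I + s))
y = 7 - 37*I*√35 (y = 7 - 37*√(20 - 55) = 7 - 37*√(-35) = 7 - 37*I*√35 ≈ 7.0 - 218.9*I)
L(-2, -47) + y = ((-47)² + 43*(-47) + 43*(-2) - 47*(-2)) + (7 - 37*I*√35) = (2209 - 2021 - 86 + 94) + (7 - 37*I*√35) = 196 + (7 - 37*I*√35) = 203 - 37*I*√35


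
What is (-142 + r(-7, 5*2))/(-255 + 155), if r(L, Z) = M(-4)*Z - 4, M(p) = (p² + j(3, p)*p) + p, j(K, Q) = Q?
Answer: -67/50 ≈ -1.3400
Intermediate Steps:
M(p) = p + 2*p² (M(p) = (p² + p*p) + p = (p² + p²) + p = 2*p² + p = p + 2*p²)
r(L, Z) = -4 + 28*Z (r(L, Z) = (-4*(1 + 2*(-4)))*Z - 4 = (-4*(1 - 8))*Z - 4 = (-4*(-7))*Z - 4 = 28*Z - 4 = -4 + 28*Z)
(-142 + r(-7, 5*2))/(-255 + 155) = (-142 + (-4 + 28*(5*2)))/(-255 + 155) = (-142 + (-4 + 28*10))/(-100) = (-142 + (-4 + 280))*(-1/100) = (-142 + 276)*(-1/100) = 134*(-1/100) = -67/50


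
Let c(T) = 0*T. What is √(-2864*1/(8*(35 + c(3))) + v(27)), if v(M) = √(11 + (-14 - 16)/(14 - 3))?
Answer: √(-1516130 + 13475*√1001)/385 ≈ 2.7115*I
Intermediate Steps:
c(T) = 0
v(M) = √1001/11 (v(M) = √(11 - 30/11) = √(91/11) = √1001/11)
√(-2864*1/(8*(35 + c(3))) + v(27)) = √(-2864*1/(8*(35 + 0)) + √1001/11) = √(-2864/(8*35) + √1001/11) = √(-2864/280 + √1001/11) = √(-2864*1/280 + √1001/11) = √(-358/35 + √1001/11)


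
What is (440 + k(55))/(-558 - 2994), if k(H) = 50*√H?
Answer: -55/444 - 25*√55/1776 ≈ -0.22827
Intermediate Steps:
(440 + k(55))/(-558 - 2994) = (440 + 50*√55)/(-558 - 2994) = (440 + 50*√55)/(-3552) = (440 + 50*√55)*(-1/3552) = -55/444 - 25*√55/1776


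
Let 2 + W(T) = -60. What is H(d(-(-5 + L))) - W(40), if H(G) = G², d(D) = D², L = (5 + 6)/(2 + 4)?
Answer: 210673/1296 ≈ 162.56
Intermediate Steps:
W(T) = -62 (W(T) = -2 - 60 = -62)
L = 11/6 ≈ 1.8333
H(d(-(-5 + L))) - W(40) = ((-(-5 + 11/6))²)² - 1*(-62) = ((-1*(-19/6))²)² + 62 = ((19/6)²)² + 62 = (361/36)² + 62 = 130321/1296 + 62 = 210673/1296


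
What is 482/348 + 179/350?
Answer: 28874/15225 ≈ 1.8965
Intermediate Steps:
482/348 + 179/350 = 482*(1/348) + 179*(1/350) = 241/174 + 179/350 = 28874/15225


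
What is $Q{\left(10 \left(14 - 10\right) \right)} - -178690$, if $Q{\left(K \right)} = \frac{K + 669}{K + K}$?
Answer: $\frac{14295909}{80} \approx 1.787 \cdot 10^{5}$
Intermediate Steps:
$Q{\left(K \right)} = \frac{669 + K}{2 K}$
$Q{\left(10 \left(14 - 10\right) \right)} - -178690 = \frac{669 + 10 \left(14 - 10\right)}{2 \cdot 10 \left(14 - 10\right)} - -178690 = \frac{669 + 10 \cdot 4}{2 \cdot 10 \cdot 4} + 178690 = \frac{669 + 40}{2 \cdot 40} + 178690 = \frac{1}{2} \cdot \frac{1}{40} \cdot 709 + 178690 = \frac{709}{80} + 178690 = \frac{14295909}{80}$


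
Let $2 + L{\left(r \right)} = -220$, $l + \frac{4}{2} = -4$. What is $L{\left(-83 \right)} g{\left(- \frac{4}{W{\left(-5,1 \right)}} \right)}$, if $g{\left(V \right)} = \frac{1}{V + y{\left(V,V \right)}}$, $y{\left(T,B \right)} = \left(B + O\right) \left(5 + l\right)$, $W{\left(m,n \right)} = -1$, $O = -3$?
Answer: $-74$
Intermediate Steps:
$l = -6$ ($l = -2 - 4 = -6$)
$y{\left(T,B \right)} = 3 - B$ ($y{\left(T,B \right)} = \left(B - 3\right) \left(5 - 6\right) = \left(-3 + B\right) \left(-1\right) = 3 - B$)
$L{\left(r \right)} = -222$ ($L{\left(r \right)} = -2 - 220 = -222$)
$g{\left(V \right)} = \frac{1}{3}$ ($g{\left(V \right)} = \frac{1}{V - \left(-3 + V\right)} = \frac{1}{3}$)
$L{\left(-83 \right)} g{\left(- \frac{4}{W{\left(-5,1 \right)}} \right)} = \left(-222\right) \frac{1}{3} = -74$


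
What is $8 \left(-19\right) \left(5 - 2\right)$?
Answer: $-456$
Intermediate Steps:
$8 \left(-19\right) \left(5 - 2\right) = - 152 \left(5 - 2\right) = \left(-152\right) 3 = -456$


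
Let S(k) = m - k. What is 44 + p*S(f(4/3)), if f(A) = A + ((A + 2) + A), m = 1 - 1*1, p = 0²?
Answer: 44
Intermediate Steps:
p = 0
m = 0 (m = 1 - 1 = 0)
f(A) = 2 + 3*A (f(A) = A + ((2 + A) + A) = A + (2 + 2*A) = 2 + 3*A)
S(k) = -k (S(k) = 0 - k = -k)
44 + p*S(f(4/3)) = 44 + 0*(-(2 + 3*(4/3))) = 44 + 0*(-(2 + 4)) = 44 + 0*(-1*6) = 44 + 0*(-6) = 44 + 0 = 44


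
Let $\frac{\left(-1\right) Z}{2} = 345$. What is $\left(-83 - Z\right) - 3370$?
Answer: $-2763$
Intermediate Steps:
$Z = -690$ ($Z = \left(-2\right) 345 = -690$)
$\left(-83 - Z\right) - 3370 = \left(-83 - -690\right) - 3370 = \left(-83 + 690\right) - 3370 = 607 - 3370 = -2763$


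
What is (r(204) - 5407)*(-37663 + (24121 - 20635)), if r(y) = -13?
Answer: 185239340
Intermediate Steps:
(r(204) - 5407)*(-37663 + (24121 - 20635)) = (-13 - 5407)*(-37663 + (24121 - 20635)) = -5420*(-37663 + 3486) = -5420*(-34177) = 185239340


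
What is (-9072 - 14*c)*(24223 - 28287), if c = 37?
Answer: 38973760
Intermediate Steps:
(-9072 - 14*c)*(24223 - 28287) = (-9072 - 14*37)*(24223 - 28287) = (-9072 - 518)*(-4064) = -9590*(-4064) = 38973760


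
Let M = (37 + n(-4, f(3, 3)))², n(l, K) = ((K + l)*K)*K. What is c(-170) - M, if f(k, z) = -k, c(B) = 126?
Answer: -550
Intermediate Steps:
n(l, K) = K²*(K + l) (n(l, K) = (K*(K + l))*K = K²*(K + l))
M = 676 (M = (37 + (-1*3)²*(-1*3 - 4))² = (37 + (-3)²*(-3 - 4))² = (37 + 9*(-7))² = (37 - 63)² = (-26)² = 676)
c(-170) - M = 126 - 1*676 = 126 - 676 = -550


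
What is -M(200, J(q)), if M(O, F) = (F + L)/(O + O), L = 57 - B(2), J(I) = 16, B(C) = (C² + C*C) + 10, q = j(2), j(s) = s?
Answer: -11/80 ≈ -0.13750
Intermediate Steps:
q = 2
B(C) = 10 + 2*C² (B(C) = (C² + C²) + 10 = 2*C² + 10 = 10 + 2*C²)
L = 39 (L = 57 - (10 + 2*2²) = 57 - (10 + 2*4) = 57 - (10 + 8) = 57 - 1*18 = 57 - 18 = 39)
M(O, F) = (39 + F)/(2*O) (M(O, F) = (F + 39)/(O + O) = (39 + F)/((2*O)) = (39 + F)*(1/(2*O)) = (39 + F)/(2*O))
-M(200, J(q)) = -(39 + 16)/(2*200) = -55/(2*200) = -1*11/80 = -11/80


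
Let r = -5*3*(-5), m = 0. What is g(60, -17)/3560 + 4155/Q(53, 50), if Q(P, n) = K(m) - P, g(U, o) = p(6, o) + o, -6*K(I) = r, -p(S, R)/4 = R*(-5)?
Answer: -29630367/466360 ≈ -63.535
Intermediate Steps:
p(S, R) = 20*R (p(S, R) = -4*R*(-5) = -(-20)*R = 20*R)
r = 75 (r = -15*(-5) = 75)
K(I) = -25/2 (K(I) = -⅙*75 = -25/2)
g(U, o) = 21*o (g(U, o) = 20*o + o = 21*o)
Q(P, n) = -25/2 - P
g(60, -17)/3560 + 4155/Q(53, 50) = (21*(-17))/3560 + 4155/(-25/2 - 1*53) = -357*1/3560 + 4155/(-25/2 - 53) = -357/3560 + 4155/(-131/2) = -357/3560 + 4155*(-2/131) = -357/3560 - 8310/131 = -29630367/466360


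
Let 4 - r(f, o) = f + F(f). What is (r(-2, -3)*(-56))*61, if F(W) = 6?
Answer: 0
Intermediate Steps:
r(f, o) = -2 - f (r(f, o) = 4 - (f + 6) = 4 - (6 + f) = 4 + (-6 - f) = -2 - f)
(r(-2, -3)*(-56))*61 = ((-2 - 1*(-2))*(-56))*61 = ((-2 + 2)*(-56))*61 = (0*(-56))*61 = 0*61 = 0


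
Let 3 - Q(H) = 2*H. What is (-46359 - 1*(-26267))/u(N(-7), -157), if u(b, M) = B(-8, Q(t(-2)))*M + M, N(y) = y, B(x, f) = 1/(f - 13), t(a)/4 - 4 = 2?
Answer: 1165336/8949 ≈ 130.22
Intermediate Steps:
t(a) = 24 (t(a) = 16 + 4*2 = 16 + 8 = 24)
Q(H) = 3 - 2*H
B(x, f) = 1/(-13 + f)
u(b, M) = 57*M/58 (u(b, M) = M/(-13 + (3 - 2*24)) + M = M/(-13 + (3 - 48)) + M = M/(-13 - 45) + M = M/(-58) + M = -M/58 + M = 57*M/58)
(-46359 - 1*(-26267))/u(N(-7), -157) = (-46359 - 1*(-26267))/(((57/58)*(-157))) = (-46359 + 26267)/(-8949/58) = -20092*(-58/8949) = 1165336/8949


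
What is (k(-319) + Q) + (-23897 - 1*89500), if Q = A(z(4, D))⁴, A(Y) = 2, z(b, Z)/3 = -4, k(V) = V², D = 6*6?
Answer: -11620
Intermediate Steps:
D = 36
z(b, Z) = -12 (z(b, Z) = 3*(-4) = -12)
Q = 16 (Q = 2⁴ = 16)
(k(-319) + Q) + (-23897 - 1*89500) = ((-319)² + 16) + (-23897 - 1*89500) = (101761 + 16) + (-23897 - 89500) = 101777 - 113397 = -11620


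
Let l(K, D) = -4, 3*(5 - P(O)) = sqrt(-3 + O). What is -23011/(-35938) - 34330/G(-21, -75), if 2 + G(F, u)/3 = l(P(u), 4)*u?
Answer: -606589853/16064286 ≈ -37.760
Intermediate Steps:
P(O) = 5 - sqrt(-3 + O)/3
G(F, u) = -6 - 12*u (G(F, u) = -6 + 3*(-4*u) = -6 - 12*u)
-23011/(-35938) - 34330/G(-21, -75) = -23011/(-35938) - 34330/(-6 - 12*(-75)) = -23011*(-1/35938) - 34330/(-6 + 900) = 23011/35938 - 34330/894 = 23011/35938 - 34330*1/894 = 23011/35938 - 17165/447 = -606589853/16064286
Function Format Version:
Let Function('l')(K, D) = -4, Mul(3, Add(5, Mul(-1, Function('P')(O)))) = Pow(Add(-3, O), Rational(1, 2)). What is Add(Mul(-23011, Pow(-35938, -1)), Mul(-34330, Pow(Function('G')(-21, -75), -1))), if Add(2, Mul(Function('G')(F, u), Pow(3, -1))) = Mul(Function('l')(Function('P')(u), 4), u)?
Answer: Rational(-606589853, 16064286) ≈ -37.760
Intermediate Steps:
Function('P')(O) = Add(5, Mul(Rational(-1, 3), Pow(Add(-3, O), Rational(1, 2))))
Function('G')(F, u) = Add(-6, Mul(-12, u)) (Function('G')(F, u) = Add(-6, Mul(3, Mul(-4, u))) = Add(-6, Mul(-12, u)))
Add(Mul(-23011, Pow(-35938, -1)), Mul(-34330, Pow(Function('G')(-21, -75), -1))) = Add(Mul(-23011, Pow(-35938, -1)), Mul(-34330, Pow(Add(-6, Mul(-12, -75)), -1))) = Add(Mul(-23011, Rational(-1, 35938)), Mul(-34330, Pow(Add(-6, 900), -1))) = Add(Rational(23011, 35938), Mul(-34330, Pow(894, -1))) = Add(Rational(23011, 35938), Mul(-34330, Rational(1, 894))) = Add(Rational(23011, 35938), Rational(-17165, 447)) = Rational(-606589853, 16064286)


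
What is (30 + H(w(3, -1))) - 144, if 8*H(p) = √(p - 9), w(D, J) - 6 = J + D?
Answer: -114 + I/8 ≈ -114.0 + 0.125*I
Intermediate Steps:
w(D, J) = 6 + D + J (w(D, J) = 6 + (J + D) = 6 + (D + J) = 6 + D + J)
H(p) = √(-9 + p)/8 (H(p) = √(p - 9)/8 = √(-9 + p)/8)
(30 + H(w(3, -1))) - 144 = (30 + √(-9 + (6 + 3 - 1))/8) - 144 = (30 + √(-9 + 8)/8) - 144 = (30 + √(-1)/8) - 144 = (30 + I/8) - 144 = -114 + I/8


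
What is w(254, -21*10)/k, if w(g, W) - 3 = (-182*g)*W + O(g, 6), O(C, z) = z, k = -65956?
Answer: -9707889/65956 ≈ -147.19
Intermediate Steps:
w(g, W) = 9 - 182*W*g (w(g, W) = 3 + ((-182*g)*W + 6) = 3 + (-182*W*g + 6) = 3 + (6 - 182*W*g) = 9 - 182*W*g)
w(254, -21*10)/k = (9 - 182*(-21*10)*254)/(-65956) = (9 - 182*(-210)*254)*(-1/65956) = (9 + 9707880)*(-1/65956) = 9707889*(-1/65956) = -9707889/65956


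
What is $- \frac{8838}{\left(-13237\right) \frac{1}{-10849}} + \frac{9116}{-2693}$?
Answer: $- \frac{258334831658}{35647241} \approx -7247.0$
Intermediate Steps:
$- \frac{8838}{\left(-13237\right) \frac{1}{-10849}} + \frac{9116}{-2693} = - \frac{8838}{\left(-13237\right) \left(- \frac{1}{10849}\right)} + 9116 \left(- \frac{1}{2693}\right) = - \frac{8838}{\frac{13237}{10849}} - \frac{9116}{2693} = \left(-8838\right) \frac{10849}{13237} - \frac{9116}{2693} = - \frac{95883462}{13237} - \frac{9116}{2693} = - \frac{258334831658}{35647241}$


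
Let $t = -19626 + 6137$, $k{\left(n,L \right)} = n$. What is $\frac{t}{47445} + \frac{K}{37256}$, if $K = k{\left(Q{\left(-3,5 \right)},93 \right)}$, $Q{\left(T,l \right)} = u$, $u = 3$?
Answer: $- \frac{502403849}{1767610920} \approx -0.28423$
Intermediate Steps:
$Q{\left(T,l \right)} = 3$
$K = 3$
$t = -13489$
$\frac{t}{47445} + \frac{K}{37256} = - \frac{13489}{47445} + \frac{3}{37256} = - \frac{502403849}{1767610920}$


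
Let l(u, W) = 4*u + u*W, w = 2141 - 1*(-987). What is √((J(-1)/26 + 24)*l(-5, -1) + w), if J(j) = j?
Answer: √1871558/26 ≈ 52.617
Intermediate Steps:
w = 3128 (w = 2141 + 987 = 3128)
l(u, W) = 4*u + W*u
√((J(-1)/26 + 24)*l(-5, -1) + w) = √((-1/26 + 24)*(-5*(4 - 1)) + 3128) = √((-1*1/26 + 24)*(-5*3) + 3128) = √((-1/26 + 24)*(-15) + 3128) = √((623/26)*(-15) + 3128) = √(-9345/26 + 3128) = √(71983/26) = √1871558/26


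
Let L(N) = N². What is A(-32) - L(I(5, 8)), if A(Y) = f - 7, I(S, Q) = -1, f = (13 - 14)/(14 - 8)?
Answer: -49/6 ≈ -8.1667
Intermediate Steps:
f = -⅙ (f = -1/6 = -1*⅙ = -⅙ ≈ -0.16667)
A(Y) = -43/6 (A(Y) = -⅙ - 7 = -43/6)
A(-32) - L(I(5, 8)) = -43/6 - 1*(-1)² = -43/6 - 1*1 = -43/6 - 1 = -49/6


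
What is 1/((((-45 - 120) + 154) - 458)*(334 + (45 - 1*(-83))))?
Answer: -1/216678 ≈ -4.6151e-6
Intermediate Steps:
1/((((-45 - 120) + 154) - 458)*(334 + (45 - 1*(-83)))) = 1/(((-165 + 154) - 458)*(334 + (45 + 83))) = 1/((-11 - 458)*(334 + 128)) = 1/(-469*462) = 1/(-216678) = -1/216678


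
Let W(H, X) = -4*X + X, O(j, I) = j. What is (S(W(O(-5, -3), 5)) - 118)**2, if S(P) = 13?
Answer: 11025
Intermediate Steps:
W(H, X) = -3*X
(S(W(O(-5, -3), 5)) - 118)**2 = (13 - 118)**2 = (-105)**2 = 11025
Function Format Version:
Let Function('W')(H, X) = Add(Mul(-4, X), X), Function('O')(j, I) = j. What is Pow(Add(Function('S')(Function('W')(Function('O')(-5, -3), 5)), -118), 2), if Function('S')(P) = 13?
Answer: 11025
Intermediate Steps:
Function('W')(H, X) = Mul(-3, X)
Pow(Add(Function('S')(Function('W')(Function('O')(-5, -3), 5)), -118), 2) = Pow(Add(13, -118), 2) = Pow(-105, 2) = 11025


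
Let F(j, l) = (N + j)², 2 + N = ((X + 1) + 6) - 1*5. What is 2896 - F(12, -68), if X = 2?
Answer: 2700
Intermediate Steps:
N = 2 (N = -2 + (((2 + 1) + 6) - 1*5) = -2 + ((3 + 6) - 5) = -2 + (9 - 5) = -2 + 4 = 2)
F(j, l) = (2 + j)²
2896 - F(12, -68) = 2896 - (2 + 12)² = 2896 - 1*14² = 2896 - 1*196 = 2896 - 196 = 2700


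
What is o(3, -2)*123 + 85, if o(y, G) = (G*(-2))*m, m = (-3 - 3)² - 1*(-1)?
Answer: 18289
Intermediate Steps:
m = 37 (m = (-6)² + 1 = 36 + 1 = 37)
o(y, G) = -74*G (o(y, G) = (G*(-2))*37 = -2*G*37 = -74*G)
o(3, -2)*123 + 85 = -74*(-2)*123 + 85 = 148*123 + 85 = 18204 + 85 = 18289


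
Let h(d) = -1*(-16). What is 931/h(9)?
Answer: 931/16 ≈ 58.188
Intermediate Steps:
h(d) = 16
931/h(9) = 931/16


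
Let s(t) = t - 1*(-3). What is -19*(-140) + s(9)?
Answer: 2672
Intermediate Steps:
s(t) = 3 + t (s(t) = t + 3 = 3 + t)
-19*(-140) + s(9) = -19*(-140) + (3 + 9) = 2660 + 12 = 2672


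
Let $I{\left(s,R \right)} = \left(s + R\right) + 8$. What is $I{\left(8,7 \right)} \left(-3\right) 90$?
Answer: $-6210$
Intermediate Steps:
$I{\left(s,R \right)} = 8 + R + s$ ($I{\left(s,R \right)} = \left(R + s\right) + 8 = 8 + R + s$)
$I{\left(8,7 \right)} \left(-3\right) 90 = \left(8 + 7 + 8\right) \left(-3\right) 90 = 23 \left(-3\right) 90 = \left(-69\right) 90 = -6210$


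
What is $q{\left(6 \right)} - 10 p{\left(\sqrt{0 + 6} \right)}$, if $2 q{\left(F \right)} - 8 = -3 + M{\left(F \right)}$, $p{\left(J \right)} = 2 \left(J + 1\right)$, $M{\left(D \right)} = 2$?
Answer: $- \frac{33}{2} - 20 \sqrt{6} \approx -65.49$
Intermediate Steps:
$p{\left(J \right)} = 2 + 2 J$ ($p{\left(J \right)} = 2 \left(1 + J\right) = 2 + 2 J$)
$q{\left(F \right)} = \frac{7}{2}$ ($q{\left(F \right)} = 4 + \frac{-3 + 2}{2} = 4 + \frac{1}{2} \left(-1\right) = 4 - \frac{1}{2} = \frac{7}{2}$)
$q{\left(6 \right)} - 10 p{\left(\sqrt{0 + 6} \right)} = \frac{7}{2} - 10 \left(2 + 2 \sqrt{0 + 6}\right) = \frac{7}{2} - 10 \left(2 + 2 \sqrt{6}\right) = \frac{7}{2} - \left(20 + 20 \sqrt{6}\right) = - \frac{33}{2} - 20 \sqrt{6}$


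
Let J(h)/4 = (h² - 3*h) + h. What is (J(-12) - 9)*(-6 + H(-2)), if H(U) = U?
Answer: -5304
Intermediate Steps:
J(h) = -8*h + 4*h² (J(h) = 4*((h² - 3*h) + h) = 4*(h² - 2*h) = -8*h + 4*h²)
(J(-12) - 9)*(-6 + H(-2)) = (4*(-12)*(-2 - 12) - 9)*(-6 - 2) = (4*(-12)*(-14) - 9)*(-8) = (672 - 9)*(-8) = 663*(-8) = -5304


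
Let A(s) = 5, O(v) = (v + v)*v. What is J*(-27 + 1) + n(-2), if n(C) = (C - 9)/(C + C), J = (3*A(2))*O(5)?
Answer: -77989/4 ≈ -19497.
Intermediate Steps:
O(v) = 2*v**2 (O(v) = (2*v)*v = 2*v**2)
J = 750 (J = (3*5)*(2*5**2) = 15*(2*25) = 15*50 = 750)
n(C) = (-9 + C)/(2*C) (n(C) = (-9 + C)/((2*C)) = (-9 + C)*(1/(2*C)) = (-9 + C)/(2*C))
J*(-27 + 1) + n(-2) = 750*(-27 + 1) + (1/2)*(-9 - 2)/(-2) = 750*(-26) + (1/2)*(-1/2)*(-11) = -19500 + 11/4 = -77989/4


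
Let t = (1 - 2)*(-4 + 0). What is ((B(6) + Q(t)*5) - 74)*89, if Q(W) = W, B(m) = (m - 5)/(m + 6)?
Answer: -57583/12 ≈ -4798.6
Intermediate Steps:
t = 4 (t = -1*(-4) = 4)
B(m) = (-5 + m)/(6 + m)
((B(6) + Q(t)*5) - 74)*89 = (((-5 + 6)/(6 + 6) + 4*5) - 74)*89 = ((1/12 + 20) - 74)*89 = (241/12 - 74)*89 = -647/12*89 = -57583/12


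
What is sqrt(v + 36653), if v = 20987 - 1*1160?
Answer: 4*sqrt(3530) ≈ 237.66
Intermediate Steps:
v = 19827 (v = 20987 - 1160 = 19827)
sqrt(v + 36653) = sqrt(19827 + 36653) = sqrt(56480) = 4*sqrt(3530)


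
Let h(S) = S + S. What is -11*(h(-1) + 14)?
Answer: -132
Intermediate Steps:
h(S) = 2*S
-11*(h(-1) + 14) = -11*(2*(-1) + 14) = -11*(-2 + 14) = -11*12 = -132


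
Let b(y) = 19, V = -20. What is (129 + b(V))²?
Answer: 21904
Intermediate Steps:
(129 + b(V))² = (129 + 19)² = 148² = 21904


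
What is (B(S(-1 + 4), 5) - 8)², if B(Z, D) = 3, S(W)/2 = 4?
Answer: 25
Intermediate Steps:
S(W) = 8 (S(W) = 2*4 = 8)
(B(S(-1 + 4), 5) - 8)² = (3 - 8)² = (-5)² = 25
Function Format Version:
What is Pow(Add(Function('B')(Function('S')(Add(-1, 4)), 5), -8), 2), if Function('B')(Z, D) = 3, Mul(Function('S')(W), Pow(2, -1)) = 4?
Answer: 25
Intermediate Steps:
Function('S')(W) = 8 (Function('S')(W) = Mul(2, 4) = 8)
Pow(Add(Function('B')(Function('S')(Add(-1, 4)), 5), -8), 2) = Pow(Add(3, -8), 2) = Pow(-5, 2) = 25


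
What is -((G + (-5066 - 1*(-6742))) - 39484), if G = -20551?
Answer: 58359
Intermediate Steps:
-((G + (-5066 - 1*(-6742))) - 39484) = -((-20551 + (-5066 - 1*(-6742))) - 39484) = -((-20551 + (-5066 + 6742)) - 39484) = -((-20551 + 1676) - 39484) = -(-18875 - 39484) = -1*(-58359) = 58359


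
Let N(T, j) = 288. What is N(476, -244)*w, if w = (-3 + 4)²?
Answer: 288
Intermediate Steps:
w = 1 (w = 1² = 1)
N(476, -244)*w = 288*1 = 288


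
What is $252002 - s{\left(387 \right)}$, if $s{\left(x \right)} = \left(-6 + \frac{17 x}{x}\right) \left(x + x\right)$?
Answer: $243488$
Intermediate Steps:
$s{\left(x \right)} = 22 x$ ($s{\left(x \right)} = \left(-6 + 17\right) 2 x = 11 \cdot 2 x = 22 x$)
$252002 - s{\left(387 \right)} = 252002 - 22 \cdot 387 = 252002 - 8514 = 243488$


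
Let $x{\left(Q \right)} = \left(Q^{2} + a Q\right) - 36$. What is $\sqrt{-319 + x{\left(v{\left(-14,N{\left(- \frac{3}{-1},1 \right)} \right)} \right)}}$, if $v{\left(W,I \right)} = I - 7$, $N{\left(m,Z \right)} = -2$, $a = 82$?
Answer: $2 i \sqrt{253} \approx 31.812 i$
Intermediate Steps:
$v{\left(W,I \right)} = -7 + I$
$x{\left(Q \right)} = -36 + Q^{2} + 82 Q$ ($x{\left(Q \right)} = \left(Q^{2} + 82 Q\right) - 36 = -36 + Q^{2} + 82 Q$)
$\sqrt{-319 + x{\left(v{\left(-14,N{\left(- \frac{3}{-1},1 \right)} \right)} \right)}} = \sqrt{-319 + \left(-36 + \left(-7 - 2\right)^{2} + 82 \left(-7 - 2\right)\right)} = \sqrt{-319 + \left(-36 + \left(-9\right)^{2} + 82 \left(-9\right)\right)} = \sqrt{-319 - 693} = \sqrt{-1012} = 2 i \sqrt{253}$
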